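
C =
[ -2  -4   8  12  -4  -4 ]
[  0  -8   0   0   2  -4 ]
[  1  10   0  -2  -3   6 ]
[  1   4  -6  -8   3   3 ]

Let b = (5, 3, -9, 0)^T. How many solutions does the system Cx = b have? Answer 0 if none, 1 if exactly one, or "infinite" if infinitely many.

0

Row reduce the augmented matrix [C | b].
R3 ← R3 + (1/2)·R1: [0, 8, 4, 4, -5, 4, -13/2]
R4 ← R4 + (1/2)·R1: [0, 2, -2, -2, 1, 1, 5/2]
R3 ← R3 + R2: [0, 0, 4, 4, -3, 0, -7/2]
R4 ← R4 + (1/4)·R2: [0, 0, -2, -2, 3/2, 0, 13/4]
R4 ← R4 + (1/2)·R3: [0, 0, 0, 0, 0, 0, 3/2]
The echelon form has 4 nonzero rows; the last pivot sits in the augmented column, so rank(C) = 3 but rank([C|b]) = 4.
Since the ranks differ, the system is inconsistent.
It has no solutions.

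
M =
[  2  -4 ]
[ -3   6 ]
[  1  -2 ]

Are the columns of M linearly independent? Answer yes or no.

Row reduce M to echelon form.
R2 ← R2 + (3/2)·R1: [0, 0]
R3 ← R3 − (1/2)·R1: [0, 0]
1 pivot among 2 columns.
Only 1 < 2 pivot columns, so the columns are linearly dependent.

no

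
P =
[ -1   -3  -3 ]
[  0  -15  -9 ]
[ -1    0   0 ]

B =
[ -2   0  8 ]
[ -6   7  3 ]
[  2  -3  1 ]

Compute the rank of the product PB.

First compute PB:
[[ 14, -12, -20],
 [ 72, -78, -54],
 [  2,   0,  -8]]
Now row reduce the product.
R2 ← R2 − (36/7)·R1: [0, -114/7, 342/7]
R3 ← R3 − (1/7)·R1: [0, 12/7, -36/7]
R3 ← R3 + (2/19)·R2: [0, 0, 0]
2 nonzero rows, so rank(PB) = 2.

2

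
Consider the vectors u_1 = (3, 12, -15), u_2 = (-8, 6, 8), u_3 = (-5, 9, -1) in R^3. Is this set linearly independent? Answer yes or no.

yes

Form the matrix with these vectors as rows and row reduce.
R2 ← R2 + (8/3)·R1: [0, 38, -32]
R3 ← R3 + (5/3)·R1: [0, 29, -26]
R3 ← R3 − (29/38)·R2: [0, 0, -30/19]
3 nonzero rows, so the 3 vectors span a space of dimension 3.
Since 3 = 3, the vectors are linearly independent.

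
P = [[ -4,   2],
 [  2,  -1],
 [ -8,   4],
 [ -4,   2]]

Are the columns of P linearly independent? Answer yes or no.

no

Row reduce P to echelon form.
R2 ← R2 + (1/2)·R1: [0, 0]
R3 ← R3 − (2)·R1: [0, 0]
R4 ← R4 − R1: [0, 0]
1 pivot among 2 columns.
Only 1 < 2 pivot columns, so the columns are linearly dependent.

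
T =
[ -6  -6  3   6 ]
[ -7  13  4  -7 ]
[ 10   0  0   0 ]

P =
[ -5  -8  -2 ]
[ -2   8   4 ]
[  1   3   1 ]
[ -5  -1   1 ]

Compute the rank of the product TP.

2

First compute TP:
[[ 15,   3,  -3],
 [ 48, 179,  63],
 [-50, -80, -20]]
Now row reduce the product.
R2 ← R2 − (16/5)·R1: [0, 847/5, 363/5]
R3 ← R3 + (10/3)·R1: [0, -70, -30]
R3 ← R3 + (50/121)·R2: [0, 0, 0]
2 nonzero rows, so rank(TP) = 2.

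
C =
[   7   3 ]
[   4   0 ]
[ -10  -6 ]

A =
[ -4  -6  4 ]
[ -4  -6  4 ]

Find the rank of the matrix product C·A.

1

First compute CA:
[[-40, -60,  40],
 [-16, -24,  16],
 [ 64,  96, -64]]
Now row reduce the product.
R2 ← R2 − (2/5)·R1: [0, 0, 0]
R3 ← R3 + (8/5)·R1: [0, 0, 0]
1 nonzero row, so rank(CA) = 1.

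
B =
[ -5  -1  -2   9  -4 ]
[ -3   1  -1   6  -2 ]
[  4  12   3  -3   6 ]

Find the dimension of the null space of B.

3

Row reduce to echelon form.
R2 ← R2 − (3/5)·R1: [0, 8/5, 1/5, 3/5, 2/5]
R3 ← R3 + (4/5)·R1: [0, 56/5, 7/5, 21/5, 14/5]
R3 ← R3 − (7)·R2: [0, 0, 0, 0, 0]
2 nonzero rows, so rank(B) = 2.
B has 5 columns; by rank–nullity, nullity = 5 − 2 = 3.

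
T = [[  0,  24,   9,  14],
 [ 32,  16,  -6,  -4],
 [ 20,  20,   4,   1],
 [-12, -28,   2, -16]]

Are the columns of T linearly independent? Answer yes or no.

no

Row reduce T to echelon form.
Swap R1 ↔ R2
R3 ← R3 − (5/8)·R1: [0, 10, 31/4, 7/2]
R4 ← R4 + (3/8)·R1: [0, -22, -1/4, -35/2]
R3 ← R3 − (5/12)·R2: [0, 0, 4, -7/3]
R4 ← R4 + (11/12)·R2: [0, 0, 8, -14/3]
R4 ← R4 − (2)·R3: [0, 0, 0, 0]
3 pivots among 4 columns.
Only 3 < 4 pivot columns, so the columns are linearly dependent.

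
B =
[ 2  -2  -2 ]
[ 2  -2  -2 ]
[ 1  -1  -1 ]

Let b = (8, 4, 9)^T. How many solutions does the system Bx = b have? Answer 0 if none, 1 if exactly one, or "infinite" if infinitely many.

Row reduce the augmented matrix [B | b].
R2 ← R2 − R1: [0, 0, 0, -4]
R3 ← R3 − (1/2)·R1: [0, 0, 0, 5]
R3 ← R3 + (5/4)·R2: [0, 0, 0, 0]
The echelon form has 2 nonzero rows; the last pivot sits in the augmented column, so rank(B) = 1 but rank([B|b]) = 2.
Since the ranks differ, the system is inconsistent.
It has no solutions.

0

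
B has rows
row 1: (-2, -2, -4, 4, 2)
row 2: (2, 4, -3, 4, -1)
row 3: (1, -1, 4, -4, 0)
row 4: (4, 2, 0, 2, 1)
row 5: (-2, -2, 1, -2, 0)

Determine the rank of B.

Row reduce to echelon form.
R2 ← R2 + R1: [0, 2, -7, 8, 1]
R3 ← R3 + (1/2)·R1: [0, -2, 2, -2, 1]
R4 ← R4 + (2)·R1: [0, -2, -8, 10, 5]
R5 ← R5 − R1: [0, 0, 5, -6, -2]
R3 ← R3 + R2: [0, 0, -5, 6, 2]
R4 ← R4 + R2: [0, 0, -15, 18, 6]
R4 ← R4 − (3)·R3: [0, 0, 0, 0, 0]
R5 ← R5 + R3: [0, 0, 0, 0, 0]
Echelon form has 3 nonzero rows, so rank(B) = 3.

3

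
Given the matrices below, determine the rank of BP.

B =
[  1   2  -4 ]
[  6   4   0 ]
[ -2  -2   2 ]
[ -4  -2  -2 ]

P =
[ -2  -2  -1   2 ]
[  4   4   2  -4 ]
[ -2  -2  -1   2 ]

1

First compute BP:
[[ 14,  14,   7, -14],
 [  4,   4,   2,  -4],
 [ -8,  -8,  -4,   8],
 [  4,   4,   2,  -4]]
Now row reduce the product.
R2 ← R2 − (2/7)·R1: [0, 0, 0, 0]
R3 ← R3 + (4/7)·R1: [0, 0, 0, 0]
R4 ← R4 − (2/7)·R1: [0, 0, 0, 0]
1 nonzero row, so rank(BP) = 1.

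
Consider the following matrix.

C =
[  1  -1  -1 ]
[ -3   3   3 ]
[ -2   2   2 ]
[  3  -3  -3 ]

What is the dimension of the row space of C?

Row reduce to echelon form.
R2 ← R2 + (3)·R1: [0, 0, 0]
R3 ← R3 + (2)·R1: [0, 0, 0]
R4 ← R4 − (3)·R1: [0, 0, 0]
Echelon form has 1 nonzero row, so rank(C) = 1.
The row space has dimension equal to the rank: 1.

1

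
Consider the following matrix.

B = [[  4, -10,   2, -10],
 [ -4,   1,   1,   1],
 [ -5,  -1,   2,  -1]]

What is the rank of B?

2

Row reduce to echelon form.
R2 ← R2 + R1: [0, -9, 3, -9]
R3 ← R3 + (5/4)·R1: [0, -27/2, 9/2, -27/2]
R3 ← R3 − (3/2)·R2: [0, 0, 0, 0]
Echelon form has 2 nonzero rows, so rank(B) = 2.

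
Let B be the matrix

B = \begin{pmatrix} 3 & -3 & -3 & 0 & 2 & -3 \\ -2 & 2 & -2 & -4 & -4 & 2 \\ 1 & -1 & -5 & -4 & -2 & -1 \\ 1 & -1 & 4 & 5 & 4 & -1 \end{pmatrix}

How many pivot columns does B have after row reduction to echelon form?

2

Row reduce to echelon form.
R2 ← R2 + (2/3)·R1: [0, 0, -4, -4, -8/3, 0]
R3 ← R3 − (1/3)·R1: [0, 0, -4, -4, -8/3, 0]
R4 ← R4 − (1/3)·R1: [0, 0, 5, 5, 10/3, 0]
R3 ← R3 − R2: [0, 0, 0, 0, 0, 0]
R4 ← R4 + (5/4)·R2: [0, 0, 0, 0, 0, 0]
Echelon form has 2 nonzero rows, so rank(B) = 2.
Each nonzero row contributes one pivot column: 2 pivot columns.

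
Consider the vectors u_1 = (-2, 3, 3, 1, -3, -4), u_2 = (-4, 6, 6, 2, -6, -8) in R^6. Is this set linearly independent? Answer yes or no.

no

Form the matrix with these vectors as rows and row reduce.
R2 ← R2 − (2)·R1: [0, 0, 0, 0, 0, 0]
1 nonzero row, so the 2 vectors span a space of dimension 1.
Since 1 < 2, the vectors are linearly dependent.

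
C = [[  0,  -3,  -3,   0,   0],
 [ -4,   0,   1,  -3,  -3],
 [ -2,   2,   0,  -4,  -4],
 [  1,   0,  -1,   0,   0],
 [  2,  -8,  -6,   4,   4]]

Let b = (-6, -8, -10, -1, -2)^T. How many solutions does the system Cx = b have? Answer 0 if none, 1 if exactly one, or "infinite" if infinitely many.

Row reduce the augmented matrix [C | b].
Swap R1 ↔ R2
R3 ← R3 − (1/2)·R1: [0, 2, -1/2, -5/2, -5/2, -6]
R4 ← R4 + (1/4)·R1: [0, 0, -3/4, -3/4, -3/4, -3]
R5 ← R5 + (1/2)·R1: [0, -8, -11/2, 5/2, 5/2, -6]
R3 ← R3 + (2/3)·R2: [0, 0, -5/2, -5/2, -5/2, -10]
R5 ← R5 − (8/3)·R2: [0, 0, 5/2, 5/2, 5/2, 10]
R4 ← R4 − (3/10)·R3: [0, 0, 0, 0, 0, 0]
R5 ← R5 + R3: [0, 0, 0, 0, 0, 0]
The echelon form has 3 nonzero rows, and every pivot lies in the first 5 columns, so rank(C) = rank([C|b]) = 3.
The system is consistent.
rank = 3 < 5 unknowns, so there are infinitely many solutions.

infinite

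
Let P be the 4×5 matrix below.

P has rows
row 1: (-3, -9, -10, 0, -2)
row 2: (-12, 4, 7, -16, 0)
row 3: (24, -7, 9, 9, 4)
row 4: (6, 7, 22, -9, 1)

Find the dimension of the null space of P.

1

Row reduce to echelon form.
R2 ← R2 − (4)·R1: [0, 40, 47, -16, 8]
R3 ← R3 + (8)·R1: [0, -79, -71, 9, -12]
R4 ← R4 + (2)·R1: [0, -11, 2, -9, -3]
R3 ← R3 + (79/40)·R2: [0, 0, 873/40, -113/5, 19/5]
R4 ← R4 + (11/40)·R2: [0, 0, 597/40, -67/5, -4/5]
R4 ← R4 − (199/291)·R3: [0, 0, 0, 598/291, -989/291]
4 nonzero rows, so rank(P) = 4.
P has 5 columns; by rank–nullity, nullity = 5 − 4 = 1.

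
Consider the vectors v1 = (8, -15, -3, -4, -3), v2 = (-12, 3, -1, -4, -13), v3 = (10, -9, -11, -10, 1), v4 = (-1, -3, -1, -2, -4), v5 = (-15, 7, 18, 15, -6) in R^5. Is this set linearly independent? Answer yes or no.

no

Form the matrix with these vectors as rows and row reduce.
R2 ← R2 + (3/2)·R1: [0, -39/2, -11/2, -10, -35/2]
R3 ← R3 − (5/4)·R1: [0, 39/4, -29/4, -5, 19/4]
R4 ← R4 + (1/8)·R1: [0, -39/8, -11/8, -5/2, -35/8]
R5 ← R5 + (15/8)·R1: [0, -169/8, 99/8, 15/2, -93/8]
R3 ← R3 + (1/2)·R2: [0, 0, -10, -10, -4]
R4 ← R4 − (1/4)·R2: [0, 0, 0, 0, 0]
R5 ← R5 − (13/12)·R2: [0, 0, 55/3, 55/3, 22/3]
R5 ← R5 + (11/6)·R3: [0, 0, 0, 0, 0]
3 nonzero rows, so the 5 vectors span a space of dimension 3.
Since 3 < 5, the vectors are linearly dependent.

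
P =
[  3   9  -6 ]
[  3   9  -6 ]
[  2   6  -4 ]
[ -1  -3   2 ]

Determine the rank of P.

1

Row reduce to echelon form.
R2 ← R2 − R1: [0, 0, 0]
R3 ← R3 − (2/3)·R1: [0, 0, 0]
R4 ← R4 + (1/3)·R1: [0, 0, 0]
Echelon form has 1 nonzero row, so rank(P) = 1.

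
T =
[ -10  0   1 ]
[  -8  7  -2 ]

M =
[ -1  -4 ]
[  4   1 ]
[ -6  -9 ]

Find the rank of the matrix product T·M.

First compute TM:
[[  4,  31],
 [ 48,  57]]
Now row reduce the product.
R2 ← R2 − (12)·R1: [0, -315]
2 nonzero rows, so rank(TM) = 2.

2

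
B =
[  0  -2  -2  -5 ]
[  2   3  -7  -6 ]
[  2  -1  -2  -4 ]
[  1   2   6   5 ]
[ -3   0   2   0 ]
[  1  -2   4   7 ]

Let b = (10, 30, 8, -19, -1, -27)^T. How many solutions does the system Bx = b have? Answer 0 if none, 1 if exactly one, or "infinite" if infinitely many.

1

Row reduce the augmented matrix [B | b].
Swap R1 ↔ R2
R3 ← R3 − R1: [0, -4, 5, 2, -22]
R4 ← R4 − (1/2)·R1: [0, 1/2, 19/2, 8, -34]
R5 ← R5 + (3/2)·R1: [0, 9/2, -17/2, -9, 44]
R6 ← R6 − (1/2)·R1: [0, -7/2, 15/2, 10, -42]
R3 ← R3 − (2)·R2: [0, 0, 9, 12, -42]
R4 ← R4 + (1/4)·R2: [0, 0, 9, 27/4, -63/2]
R5 ← R5 + (9/4)·R2: [0, 0, -13, -81/4, 133/2]
R6 ← R6 − (7/4)·R2: [0, 0, 11, 75/4, -119/2]
R4 ← R4 − R3: [0, 0, 0, -21/4, 21/2]
R5 ← R5 + (13/9)·R3: [0, 0, 0, -35/12, 35/6]
R6 ← R6 − (11/9)·R3: [0, 0, 0, 49/12, -49/6]
R5 ← R5 − (5/9)·R4: [0, 0, 0, 0, 0]
R6 ← R6 + (7/9)·R4: [0, 0, 0, 0, 0]
The echelon form has 4 nonzero rows, and every pivot lies in the first 4 columns, so rank(B) = rank([B|b]) = 4.
The system is consistent.
rank = 4 = number of unknowns, so the solution is unique.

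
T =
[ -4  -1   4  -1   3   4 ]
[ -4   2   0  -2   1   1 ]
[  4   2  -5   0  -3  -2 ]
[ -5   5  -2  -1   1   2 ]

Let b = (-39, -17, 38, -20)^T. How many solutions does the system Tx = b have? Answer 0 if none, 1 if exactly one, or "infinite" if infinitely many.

Row reduce the augmented matrix [T | b].
R2 ← R2 − R1: [0, 3, -4, -1, -2, -3, 22]
R3 ← R3 + R1: [0, 1, -1, -1, 0, 2, -1]
R4 ← R4 − (5/4)·R1: [0, 25/4, -7, 1/4, -11/4, -3, 115/4]
R3 ← R3 − (1/3)·R2: [0, 0, 1/3, -2/3, 2/3, 3, -25/3]
R4 ← R4 − (25/12)·R2: [0, 0, 4/3, 7/3, 17/12, 13/4, -205/12]
R4 ← R4 − (4)·R3: [0, 0, 0, 5, -5/4, -35/4, 65/4]
The echelon form has 4 nonzero rows, and every pivot lies in the first 6 columns, so rank(T) = rank([T|b]) = 4.
The system is consistent.
rank = 4 < 6 unknowns, so there are infinitely many solutions.

infinite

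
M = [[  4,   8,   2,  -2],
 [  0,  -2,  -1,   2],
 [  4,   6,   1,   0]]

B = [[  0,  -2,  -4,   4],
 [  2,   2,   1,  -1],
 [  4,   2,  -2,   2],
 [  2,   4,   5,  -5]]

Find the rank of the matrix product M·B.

First compute MB:
[[ 20,   4, -22,  22],
 [ -4,   2,  10, -10],
 [ 16,   6, -12,  12]]
Now row reduce the product.
R2 ← R2 + (1/5)·R1: [0, 14/5, 28/5, -28/5]
R3 ← R3 − (4/5)·R1: [0, 14/5, 28/5, -28/5]
R3 ← R3 − R2: [0, 0, 0, 0]
2 nonzero rows, so rank(MB) = 2.

2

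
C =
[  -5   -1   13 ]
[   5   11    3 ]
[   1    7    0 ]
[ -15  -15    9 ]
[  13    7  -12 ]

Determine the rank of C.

Row reduce to echelon form.
R2 ← R2 + R1: [0, 10, 16]
R3 ← R3 + (1/5)·R1: [0, 34/5, 13/5]
R4 ← R4 − (3)·R1: [0, -12, -30]
R5 ← R5 + (13/5)·R1: [0, 22/5, 109/5]
R3 ← R3 − (17/25)·R2: [0, 0, -207/25]
R4 ← R4 + (6/5)·R2: [0, 0, -54/5]
R5 ← R5 − (11/25)·R2: [0, 0, 369/25]
R4 ← R4 − (30/23)·R3: [0, 0, 0]
R5 ← R5 + (41/23)·R3: [0, 0, 0]
Echelon form has 3 nonzero rows, so rank(C) = 3.

3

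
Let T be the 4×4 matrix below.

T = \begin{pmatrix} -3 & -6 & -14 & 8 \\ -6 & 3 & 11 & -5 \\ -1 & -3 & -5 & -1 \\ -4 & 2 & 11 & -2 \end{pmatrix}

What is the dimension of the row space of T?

4

Row reduce to echelon form.
R2 ← R2 − (2)·R1: [0, 15, 39, -21]
R3 ← R3 − (1/3)·R1: [0, -1, -1/3, -11/3]
R4 ← R4 − (4/3)·R1: [0, 10, 89/3, -38/3]
R3 ← R3 + (1/15)·R2: [0, 0, 34/15, -76/15]
R4 ← R4 − (2/3)·R2: [0, 0, 11/3, 4/3]
R4 ← R4 − (55/34)·R3: [0, 0, 0, 162/17]
Echelon form has 4 nonzero rows, so rank(T) = 4.
The row space has dimension equal to the rank: 4.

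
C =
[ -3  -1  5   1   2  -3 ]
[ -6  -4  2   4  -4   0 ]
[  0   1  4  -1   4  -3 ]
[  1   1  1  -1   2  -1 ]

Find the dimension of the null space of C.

Row reduce to echelon form.
R2 ← R2 − (2)·R1: [0, -2, -8, 2, -8, 6]
R4 ← R4 + (1/3)·R1: [0, 2/3, 8/3, -2/3, 8/3, -2]
R3 ← R3 + (1/2)·R2: [0, 0, 0, 0, 0, 0]
R4 ← R4 + (1/3)·R2: [0, 0, 0, 0, 0, 0]
2 nonzero rows, so rank(C) = 2.
C has 6 columns; by rank–nullity, nullity = 6 − 2 = 4.

4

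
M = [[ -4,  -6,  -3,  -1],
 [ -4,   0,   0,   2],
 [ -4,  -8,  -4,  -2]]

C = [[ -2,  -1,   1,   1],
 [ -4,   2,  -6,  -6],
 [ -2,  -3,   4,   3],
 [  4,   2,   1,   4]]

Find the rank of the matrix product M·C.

2

First compute MC:
[[ 34,  -1,  19,  19],
 [ 16,   8,  -2,   4],
 [ 40,  -4,  26,  24]]
Now row reduce the product.
R2 ← R2 − (8/17)·R1: [0, 144/17, -186/17, -84/17]
R3 ← R3 − (20/17)·R1: [0, -48/17, 62/17, 28/17]
R3 ← R3 + (1/3)·R2: [0, 0, 0, 0]
2 nonzero rows, so rank(MC) = 2.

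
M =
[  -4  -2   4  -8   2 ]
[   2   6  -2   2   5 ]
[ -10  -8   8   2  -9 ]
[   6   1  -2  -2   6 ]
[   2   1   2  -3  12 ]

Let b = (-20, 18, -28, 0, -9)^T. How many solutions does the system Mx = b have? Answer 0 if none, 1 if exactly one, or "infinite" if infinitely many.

1

Row reduce the augmented matrix [M | b].
R2 ← R2 + (1/2)·R1: [0, 5, 0, -2, 6, 8]
R3 ← R3 − (5/2)·R1: [0, -3, -2, 22, -14, 22]
R4 ← R4 + (3/2)·R1: [0, -2, 4, -14, 9, -30]
R5 ← R5 + (1/2)·R1: [0, 0, 4, -7, 13, -19]
R3 ← R3 + (3/5)·R2: [0, 0, -2, 104/5, -52/5, 134/5]
R4 ← R4 + (2/5)·R2: [0, 0, 4, -74/5, 57/5, -134/5]
R4 ← R4 + (2)·R3: [0, 0, 0, 134/5, -47/5, 134/5]
R5 ← R5 + (2)·R3: [0, 0, 0, 173/5, -39/5, 173/5]
R5 ← R5 − (173/134)·R4: [0, 0, 0, 0, 581/134, 0]
The echelon form has 5 nonzero rows, and every pivot lies in the first 5 columns, so rank(M) = rank([M|b]) = 5.
The system is consistent.
rank = 5 = number of unknowns, so the solution is unique.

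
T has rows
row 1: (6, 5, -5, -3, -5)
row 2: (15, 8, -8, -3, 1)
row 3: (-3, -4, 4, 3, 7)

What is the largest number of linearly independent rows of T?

Row reduce to echelon form.
R2 ← R2 − (5/2)·R1: [0, -9/2, 9/2, 9/2, 27/2]
R3 ← R3 + (1/2)·R1: [0, -3/2, 3/2, 3/2, 9/2]
R3 ← R3 − (1/3)·R2: [0, 0, 0, 0, 0]
Echelon form has 2 nonzero rows, so rank(T) = 2.
The rank gives the maximum number of linearly independent rows: 2.

2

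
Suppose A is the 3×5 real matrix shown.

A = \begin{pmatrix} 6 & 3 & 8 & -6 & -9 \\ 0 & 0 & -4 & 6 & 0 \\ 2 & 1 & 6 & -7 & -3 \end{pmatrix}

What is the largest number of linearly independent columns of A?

2

Row reduce to echelon form.
R3 ← R3 − (1/3)·R1: [0, 0, 10/3, -5, 0]
R3 ← R3 + (5/6)·R2: [0, 0, 0, 0, 0]
Echelon form has 2 nonzero rows, so rank(A) = 2.
The rank gives the maximum number of linearly independent columns: 2.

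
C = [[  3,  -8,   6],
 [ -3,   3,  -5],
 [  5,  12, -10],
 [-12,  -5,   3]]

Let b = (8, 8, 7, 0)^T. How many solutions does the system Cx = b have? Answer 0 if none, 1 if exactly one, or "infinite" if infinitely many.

Row reduce the augmented matrix [C | b].
R2 ← R2 + R1: [0, -5, 1, 16]
R3 ← R3 − (5/3)·R1: [0, 76/3, -20, -19/3]
R4 ← R4 + (4)·R1: [0, -37, 27, 32]
R3 ← R3 + (76/15)·R2: [0, 0, -224/15, 1121/15]
R4 ← R4 − (37/5)·R2: [0, 0, 98/5, -432/5]
R4 ← R4 + (21/16)·R3: [0, 0, 0, 187/16]
The echelon form has 4 nonzero rows; the last pivot sits in the augmented column, so rank(C) = 3 but rank([C|b]) = 4.
Since the ranks differ, the system is inconsistent.
It has no solutions.

0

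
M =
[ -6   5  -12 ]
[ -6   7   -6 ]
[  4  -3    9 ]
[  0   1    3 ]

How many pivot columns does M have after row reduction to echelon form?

2

Row reduce to echelon form.
R2 ← R2 − R1: [0, 2, 6]
R3 ← R3 + (2/3)·R1: [0, 1/3, 1]
R3 ← R3 − (1/6)·R2: [0, 0, 0]
R4 ← R4 − (1/2)·R2: [0, 0, 0]
Echelon form has 2 nonzero rows, so rank(M) = 2.
Each nonzero row contributes one pivot column: 2 pivot columns.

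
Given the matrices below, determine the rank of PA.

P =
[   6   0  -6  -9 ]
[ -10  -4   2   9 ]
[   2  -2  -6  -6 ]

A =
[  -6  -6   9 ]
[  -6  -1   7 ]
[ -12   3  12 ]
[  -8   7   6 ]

First compute PA:
[[108, -117, -72],
 [-12, 133, -40],
 [120, -70, -104]]
Now row reduce the product.
R2 ← R2 + (1/9)·R1: [0, 120, -48]
R3 ← R3 − (10/9)·R1: [0, 60, -24]
R3 ← R3 − (1/2)·R2: [0, 0, 0]
2 nonzero rows, so rank(PA) = 2.

2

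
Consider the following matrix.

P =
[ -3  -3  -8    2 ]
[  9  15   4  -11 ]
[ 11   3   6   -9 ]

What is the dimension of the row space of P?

Row reduce to echelon form.
R2 ← R2 + (3)·R1: [0, 6, -20, -5]
R3 ← R3 + (11/3)·R1: [0, -8, -70/3, -5/3]
R3 ← R3 + (4/3)·R2: [0, 0, -50, -25/3]
Echelon form has 3 nonzero rows, so rank(P) = 3.
The row space has dimension equal to the rank: 3.

3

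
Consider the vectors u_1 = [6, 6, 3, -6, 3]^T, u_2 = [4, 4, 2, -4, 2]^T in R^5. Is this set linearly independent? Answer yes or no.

no

Form the matrix with these vectors as rows and row reduce.
R2 ← R2 − (2/3)·R1: [0, 0, 0, 0, 0]
1 nonzero row, so the 2 vectors span a space of dimension 1.
Since 1 < 2, the vectors are linearly dependent.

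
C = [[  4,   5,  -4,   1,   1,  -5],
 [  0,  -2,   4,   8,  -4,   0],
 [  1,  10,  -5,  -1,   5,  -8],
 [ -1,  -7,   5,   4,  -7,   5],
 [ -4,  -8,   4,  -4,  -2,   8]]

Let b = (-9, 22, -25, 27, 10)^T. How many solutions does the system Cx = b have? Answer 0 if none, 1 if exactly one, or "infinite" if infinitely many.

Row reduce the augmented matrix [C | b].
R3 ← R3 − (1/4)·R1: [0, 35/4, -4, -5/4, 19/4, -27/4, -91/4]
R4 ← R4 + (1/4)·R1: [0, -23/4, 4, 17/4, -27/4, 15/4, 99/4]
R5 ← R5 + R1: [0, -3, 0, -3, -1, 3, 1]
R3 ← R3 + (35/8)·R2: [0, 0, 27/2, 135/4, -51/4, -27/4, 147/2]
R4 ← R4 − (23/8)·R2: [0, 0, -15/2, -75/4, 19/4, 15/4, -77/2]
R5 ← R5 − (3/2)·R2: [0, 0, -6, -15, 5, 3, -32]
R4 ← R4 + (5/9)·R3: [0, 0, 0, 0, -7/3, 0, 7/3]
R5 ← R5 + (4/9)·R3: [0, 0, 0, 0, -2/3, 0, 2/3]
R5 ← R5 − (2/7)·R4: [0, 0, 0, 0, 0, 0, 0]
The echelon form has 4 nonzero rows, and every pivot lies in the first 6 columns, so rank(C) = rank([C|b]) = 4.
The system is consistent.
rank = 4 < 6 unknowns, so there are infinitely many solutions.

infinite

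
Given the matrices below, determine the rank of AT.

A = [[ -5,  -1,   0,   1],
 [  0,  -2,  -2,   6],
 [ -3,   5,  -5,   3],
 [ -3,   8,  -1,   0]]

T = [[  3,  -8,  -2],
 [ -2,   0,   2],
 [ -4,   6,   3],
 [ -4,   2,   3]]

3

First compute AT:
[[-17,  42,  11],
 [-12,   0,   8],
 [-11,   0,  10],
 [-21,  18,  19]]
Now row reduce the product.
R2 ← R2 − (12/17)·R1: [0, -504/17, 4/17]
R3 ← R3 − (11/17)·R1: [0, -462/17, 49/17]
R4 ← R4 − (21/17)·R1: [0, -576/17, 92/17]
R3 ← R3 − (11/12)·R2: [0, 0, 8/3]
R4 ← R4 − (8/7)·R2: [0, 0, 36/7]
R4 ← R4 − (27/14)·R3: [0, 0, 0]
3 nonzero rows, so rank(AT) = 3.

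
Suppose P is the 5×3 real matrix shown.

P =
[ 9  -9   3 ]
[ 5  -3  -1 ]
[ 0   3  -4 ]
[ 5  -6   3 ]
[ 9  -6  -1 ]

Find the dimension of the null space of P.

Row reduce to echelon form.
R2 ← R2 − (5/9)·R1: [0, 2, -8/3]
R4 ← R4 − (5/9)·R1: [0, -1, 4/3]
R5 ← R5 − R1: [0, 3, -4]
R3 ← R3 − (3/2)·R2: [0, 0, 0]
R4 ← R4 + (1/2)·R2: [0, 0, 0]
R5 ← R5 − (3/2)·R2: [0, 0, 0]
2 nonzero rows, so rank(P) = 2.
P has 3 columns; by rank–nullity, nullity = 3 − 2 = 1.

1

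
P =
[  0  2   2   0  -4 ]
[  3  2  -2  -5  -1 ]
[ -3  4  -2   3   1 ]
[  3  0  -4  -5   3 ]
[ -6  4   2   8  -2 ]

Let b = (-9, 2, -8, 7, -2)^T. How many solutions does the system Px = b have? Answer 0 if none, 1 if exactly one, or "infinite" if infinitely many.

0

Row reduce the augmented matrix [P | b].
Swap R1 ↔ R2
R3 ← R3 + R1: [0, 6, -4, -2, 0, -6]
R4 ← R4 − R1: [0, -2, -2, 0, 4, 5]
R5 ← R5 + (2)·R1: [0, 8, -2, -2, -4, 2]
R3 ← R3 − (3)·R2: [0, 0, -10, -2, 12, 21]
R4 ← R4 + R2: [0, 0, 0, 0, 0, -4]
R5 ← R5 − (4)·R2: [0, 0, -10, -2, 12, 38]
R5 ← R5 − R3: [0, 0, 0, 0, 0, 17]
R5 ← R5 + (17/4)·R4: [0, 0, 0, 0, 0, 0]
The echelon form has 4 nonzero rows; the last pivot sits in the augmented column, so rank(P) = 3 but rank([P|b]) = 4.
Since the ranks differ, the system is inconsistent.
It has no solutions.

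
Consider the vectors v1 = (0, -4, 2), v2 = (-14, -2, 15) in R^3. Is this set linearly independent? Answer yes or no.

Form the matrix with these vectors as rows and row reduce.
Swap R1 ↔ R2
2 nonzero rows, so the 2 vectors span a space of dimension 2.
Since 2 = 2, the vectors are linearly independent.

yes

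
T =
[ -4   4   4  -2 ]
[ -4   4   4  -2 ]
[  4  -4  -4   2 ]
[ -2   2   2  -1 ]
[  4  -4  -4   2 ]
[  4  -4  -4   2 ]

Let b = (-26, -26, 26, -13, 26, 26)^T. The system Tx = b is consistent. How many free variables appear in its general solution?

Row reduce the augmented matrix [T | b].
R2 ← R2 − R1: [0, 0, 0, 0, 0]
R3 ← R3 + R1: [0, 0, 0, 0, 0]
R4 ← R4 − (1/2)·R1: [0, 0, 0, 0, 0]
R5 ← R5 + R1: [0, 0, 0, 0, 0]
R6 ← R6 + R1: [0, 0, 0, 0, 0]
The echelon form has 1 nonzero rows, and every pivot lies in the first 4 columns, so rank(T) = rank([T|b]) = 1.
The system is consistent.
Free variables = (unknowns) − (rank) = 4 − 1 = 3.

3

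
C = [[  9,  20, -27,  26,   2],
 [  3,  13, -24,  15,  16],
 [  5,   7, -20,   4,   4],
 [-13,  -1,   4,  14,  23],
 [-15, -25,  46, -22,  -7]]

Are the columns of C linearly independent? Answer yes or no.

no

Row reduce C to echelon form.
R2 ← R2 − (1/3)·R1: [0, 19/3, -15, 19/3, 46/3]
R3 ← R3 − (5/9)·R1: [0, -37/9, -5, -94/9, 26/9]
R4 ← R4 + (13/9)·R1: [0, 251/9, -35, 464/9, 233/9]
R5 ← R5 + (5/3)·R1: [0, 25/3, 1, 64/3, -11/3]
R3 ← R3 + (37/57)·R2: [0, 0, -280/19, -19/3, 244/19]
R4 ← R4 − (251/57)·R2: [0, 0, 590/19, 71/3, -791/19]
R5 ← R5 − (25/19)·R2: [0, 0, 394/19, 13, -453/19]
R4 ← R4 + (59/28)·R3: [0, 0, 0, 289/28, -102/7]
R5 ← R5 + (197/140)·R3: [0, 0, 0, 1717/420, -202/35]
R5 ← R5 − (101/255)·R4: [0, 0, 0, 0, 0]
4 pivots among 5 columns.
Only 4 < 5 pivot columns, so the columns are linearly dependent.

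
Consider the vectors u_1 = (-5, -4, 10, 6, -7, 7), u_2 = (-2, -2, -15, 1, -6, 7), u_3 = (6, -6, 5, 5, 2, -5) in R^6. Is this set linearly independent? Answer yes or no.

Form the matrix with these vectors as rows and row reduce.
R2 ← R2 − (2/5)·R1: [0, -2/5, -19, -7/5, -16/5, 21/5]
R3 ← R3 + (6/5)·R1: [0, -54/5, 17, 61/5, -32/5, 17/5]
R3 ← R3 − (27)·R2: [0, 0, 530, 50, 80, -110]
3 nonzero rows, so the 3 vectors span a space of dimension 3.
Since 3 = 3, the vectors are linearly independent.

yes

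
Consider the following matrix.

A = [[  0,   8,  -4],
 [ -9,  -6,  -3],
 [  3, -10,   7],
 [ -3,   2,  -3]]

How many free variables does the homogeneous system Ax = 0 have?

1

Row reduce to echelon form.
Swap R1 ↔ R2
R3 ← R3 + (1/3)·R1: [0, -12, 6]
R4 ← R4 − (1/3)·R1: [0, 4, -2]
R3 ← R3 + (3/2)·R2: [0, 0, 0]
R4 ← R4 − (1/2)·R2: [0, 0, 0]
2 nonzero rows, so rank(A) = 2.
A has 3 columns; by rank–nullity, nullity = 3 − 2 = 1.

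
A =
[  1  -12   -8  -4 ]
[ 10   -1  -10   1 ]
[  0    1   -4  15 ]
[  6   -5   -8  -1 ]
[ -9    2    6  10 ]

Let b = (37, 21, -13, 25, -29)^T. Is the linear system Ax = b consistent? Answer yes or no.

yes

Row reduce the augmented matrix [A | b].
R2 ← R2 − (10)·R1: [0, 119, 70, 41, -349]
R4 ← R4 − (6)·R1: [0, 67, 40, 23, -197]
R5 ← R5 + (9)·R1: [0, -106, -66, -26, 304]
R3 ← R3 − (1/119)·R2: [0, 0, -78/17, 1744/119, -1198/119]
R4 ← R4 − (67/119)·R2: [0, 0, 10/17, -10/119, -60/119]
R5 ← R5 + (106/119)·R2: [0, 0, -62/17, 1252/119, -818/119]
R4 ← R4 + (5/39)·R3: [0, 0, 0, 70/39, -70/39]
R5 ← R5 − (31/39)·R3: [0, 0, 0, -44/39, 44/39]
R5 ← R5 + (22/35)·R4: [0, 0, 0, 0, 0]
The echelon form has 4 nonzero rows, and every pivot lies in the first 4 columns, so rank(A) = rank([A|b]) = 4.
The system is consistent.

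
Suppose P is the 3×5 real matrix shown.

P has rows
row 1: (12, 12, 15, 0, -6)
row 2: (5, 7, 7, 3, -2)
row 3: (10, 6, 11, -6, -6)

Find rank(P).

Row reduce to echelon form.
R2 ← R2 − (5/12)·R1: [0, 2, 3/4, 3, 1/2]
R3 ← R3 − (5/6)·R1: [0, -4, -3/2, -6, -1]
R3 ← R3 + (2)·R2: [0, 0, 0, 0, 0]
Echelon form has 2 nonzero rows, so rank(P) = 2.

2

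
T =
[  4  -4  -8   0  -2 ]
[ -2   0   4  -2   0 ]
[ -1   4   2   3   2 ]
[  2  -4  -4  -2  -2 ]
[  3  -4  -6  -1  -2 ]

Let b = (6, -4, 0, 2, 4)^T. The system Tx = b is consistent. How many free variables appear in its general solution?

Row reduce the augmented matrix [T | b].
R2 ← R2 + (1/2)·R1: [0, -2, 0, -2, -1, -1]
R3 ← R3 + (1/4)·R1: [0, 3, 0, 3, 3/2, 3/2]
R4 ← R4 − (1/2)·R1: [0, -2, 0, -2, -1, -1]
R5 ← R5 − (3/4)·R1: [0, -1, 0, -1, -1/2, -1/2]
R3 ← R3 + (3/2)·R2: [0, 0, 0, 0, 0, 0]
R4 ← R4 − R2: [0, 0, 0, 0, 0, 0]
R5 ← R5 − (1/2)·R2: [0, 0, 0, 0, 0, 0]
The echelon form has 2 nonzero rows, and every pivot lies in the first 5 columns, so rank(T) = rank([T|b]) = 2.
The system is consistent.
Free variables = (unknowns) − (rank) = 5 − 2 = 3.

3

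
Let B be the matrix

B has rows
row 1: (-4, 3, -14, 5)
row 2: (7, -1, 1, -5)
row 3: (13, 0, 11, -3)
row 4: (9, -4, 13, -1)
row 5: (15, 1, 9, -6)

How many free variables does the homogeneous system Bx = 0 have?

0

Row reduce to echelon form.
R2 ← R2 + (7/4)·R1: [0, 17/4, -47/2, 15/4]
R3 ← R3 + (13/4)·R1: [0, 39/4, -69/2, 53/4]
R4 ← R4 + (9/4)·R1: [0, 11/4, -37/2, 41/4]
R5 ← R5 + (15/4)·R1: [0, 49/4, -87/2, 51/4]
R3 ← R3 − (39/17)·R2: [0, 0, 330/17, 79/17]
R4 ← R4 − (11/17)·R2: [0, 0, -56/17, 133/17]
R5 ← R5 − (49/17)·R2: [0, 0, 412/17, 33/17]
R4 ← R4 + (28/165)·R3: [0, 0, 0, 1421/165]
R5 ← R5 − (206/165)·R3: [0, 0, 0, -637/165]
R5 ← R5 + (13/29)·R4: [0, 0, 0, 0]
4 nonzero rows, so rank(B) = 4.
B has 4 columns; by rank–nullity, nullity = 4 − 4 = 0.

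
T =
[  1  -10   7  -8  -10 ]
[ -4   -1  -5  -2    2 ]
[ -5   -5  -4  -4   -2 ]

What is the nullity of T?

Row reduce to echelon form.
R2 ← R2 + (4)·R1: [0, -41, 23, -34, -38]
R3 ← R3 + (5)·R1: [0, -55, 31, -44, -52]
R3 ← R3 − (55/41)·R2: [0, 0, 6/41, 66/41, -42/41]
3 nonzero rows, so rank(T) = 3.
T has 5 columns; by rank–nullity, nullity = 5 − 3 = 2.

2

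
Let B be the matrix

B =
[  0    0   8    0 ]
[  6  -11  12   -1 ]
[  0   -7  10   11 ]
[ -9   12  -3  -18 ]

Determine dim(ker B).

Row reduce to echelon form.
Swap R1 ↔ R2
R4 ← R4 + (3/2)·R1: [0, -9/2, 15, -39/2]
Swap R2 ↔ R3
R4 ← R4 − (9/14)·R2: [0, 0, 60/7, -186/7]
R4 ← R4 − (15/14)·R3: [0, 0, 0, -186/7]
4 nonzero rows, so rank(B) = 4.
B has 4 columns; by rank–nullity, nullity = 4 − 4 = 0.

0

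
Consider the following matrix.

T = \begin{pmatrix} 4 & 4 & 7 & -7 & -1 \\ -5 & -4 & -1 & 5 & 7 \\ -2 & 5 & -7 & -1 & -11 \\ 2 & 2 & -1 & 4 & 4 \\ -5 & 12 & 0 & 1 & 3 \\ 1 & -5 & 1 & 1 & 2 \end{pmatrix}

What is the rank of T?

5

Row reduce to echelon form.
R2 ← R2 + (5/4)·R1: [0, 1, 31/4, -15/4, 23/4]
R3 ← R3 + (1/2)·R1: [0, 7, -7/2, -9/2, -23/2]
R4 ← R4 − (1/2)·R1: [0, 0, -9/2, 15/2, 9/2]
R5 ← R5 + (5/4)·R1: [0, 17, 35/4, -31/4, 7/4]
R6 ← R6 − (1/4)·R1: [0, -6, -3/4, 11/4, 9/4]
R3 ← R3 − (7)·R2: [0, 0, -231/4, 87/4, -207/4]
R5 ← R5 − (17)·R2: [0, 0, -123, 56, -96]
R6 ← R6 + (6)·R2: [0, 0, 183/4, -79/4, 147/4]
R4 ← R4 − (6/77)·R3: [0, 0, 0, 447/77, 657/77]
R5 ← R5 − (164/77)·R3: [0, 0, 0, 745/77, 1095/77]
R6 ← R6 + (61/77)·R3: [0, 0, 0, -194/77, -327/77]
R5 ← R5 − (5/3)·R4: [0, 0, 0, 0, 0]
R6 ← R6 + (194/447)·R4: [0, 0, 0, 0, -81/149]
Swap R5 ↔ R6
Echelon form has 5 nonzero rows, so rank(T) = 5.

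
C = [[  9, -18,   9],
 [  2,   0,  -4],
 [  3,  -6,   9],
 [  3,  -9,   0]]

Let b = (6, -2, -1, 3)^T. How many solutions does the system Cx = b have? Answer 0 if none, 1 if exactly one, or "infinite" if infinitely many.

Row reduce the augmented matrix [C | b].
R2 ← R2 − (2/9)·R1: [0, 4, -6, -10/3]
R3 ← R3 − (1/3)·R1: [0, 0, 6, -3]
R4 ← R4 − (1/3)·R1: [0, -3, -3, 1]
R4 ← R4 + (3/4)·R2: [0, 0, -15/2, -3/2]
R4 ← R4 + (5/4)·R3: [0, 0, 0, -21/4]
The echelon form has 4 nonzero rows; the last pivot sits in the augmented column, so rank(C) = 3 but rank([C|b]) = 4.
Since the ranks differ, the system is inconsistent.
It has no solutions.

0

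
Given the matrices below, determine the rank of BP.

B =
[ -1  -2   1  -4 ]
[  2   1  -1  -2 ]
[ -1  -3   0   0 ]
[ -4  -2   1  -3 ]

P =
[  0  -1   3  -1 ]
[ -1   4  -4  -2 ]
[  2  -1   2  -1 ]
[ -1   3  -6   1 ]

First compute BP:
[[  8, -20,  31,   0],
 [ -1,  -3,  12,  -5],
 [  3, -11,   9,   7],
 [  7, -14,  16,   4]]
Now row reduce the product.
R2 ← R2 + (1/8)·R1: [0, -11/2, 127/8, -5]
R3 ← R3 − (3/8)·R1: [0, -7/2, -21/8, 7]
R4 ← R4 − (7/8)·R1: [0, 7/2, -89/8, 4]
R3 ← R3 − (7/11)·R2: [0, 0, -140/11, 112/11]
R4 ← R4 + (7/11)·R2: [0, 0, -45/44, 9/11]
R4 ← R4 − (9/112)·R3: [0, 0, 0, 0]
3 nonzero rows, so rank(BP) = 3.

3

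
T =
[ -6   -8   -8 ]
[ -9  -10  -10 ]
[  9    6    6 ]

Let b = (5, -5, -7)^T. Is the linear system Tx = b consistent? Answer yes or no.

no

Row reduce the augmented matrix [T | b].
R2 ← R2 − (3/2)·R1: [0, 2, 2, -25/2]
R3 ← R3 + (3/2)·R1: [0, -6, -6, 1/2]
R3 ← R3 + (3)·R2: [0, 0, 0, -37]
The echelon form has 3 nonzero rows; the last pivot sits in the augmented column, so rank(T) = 2 but rank([T|b]) = 3.
Since the ranks differ, the system is inconsistent.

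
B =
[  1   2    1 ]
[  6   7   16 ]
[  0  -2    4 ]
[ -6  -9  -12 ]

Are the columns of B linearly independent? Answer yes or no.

no

Row reduce B to echelon form.
R2 ← R2 − (6)·R1: [0, -5, 10]
R4 ← R4 + (6)·R1: [0, 3, -6]
R3 ← R3 − (2/5)·R2: [0, 0, 0]
R4 ← R4 + (3/5)·R2: [0, 0, 0]
2 pivots among 3 columns.
Only 2 < 3 pivot columns, so the columns are linearly dependent.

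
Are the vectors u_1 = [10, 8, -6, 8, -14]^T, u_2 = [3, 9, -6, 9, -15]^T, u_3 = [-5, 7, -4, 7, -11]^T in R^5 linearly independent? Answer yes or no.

Form the matrix with these vectors as rows and row reduce.
R2 ← R2 − (3/10)·R1: [0, 33/5, -21/5, 33/5, -54/5]
R3 ← R3 + (1/2)·R1: [0, 11, -7, 11, -18]
R3 ← R3 − (5/3)·R2: [0, 0, 0, 0, 0]
2 nonzero rows, so the 3 vectors span a space of dimension 2.
Since 2 < 3, the vectors are linearly dependent.

no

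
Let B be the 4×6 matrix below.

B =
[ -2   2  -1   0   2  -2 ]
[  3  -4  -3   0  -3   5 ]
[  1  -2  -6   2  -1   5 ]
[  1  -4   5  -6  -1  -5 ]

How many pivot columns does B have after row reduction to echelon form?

Row reduce to echelon form.
R2 ← R2 + (3/2)·R1: [0, -1, -9/2, 0, 0, 2]
R3 ← R3 + (1/2)·R1: [0, -1, -13/2, 2, 0, 4]
R4 ← R4 + (1/2)·R1: [0, -3, 9/2, -6, 0, -6]
R3 ← R3 − R2: [0, 0, -2, 2, 0, 2]
R4 ← R4 − (3)·R2: [0, 0, 18, -6, 0, -12]
R4 ← R4 + (9)·R3: [0, 0, 0, 12, 0, 6]
Echelon form has 4 nonzero rows, so rank(B) = 4.
Each nonzero row contributes one pivot column: 4 pivot columns.

4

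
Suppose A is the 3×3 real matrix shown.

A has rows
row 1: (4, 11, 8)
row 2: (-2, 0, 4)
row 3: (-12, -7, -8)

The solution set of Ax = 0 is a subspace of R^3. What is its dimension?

0

Row reduce to echelon form.
R2 ← R2 + (1/2)·R1: [0, 11/2, 8]
R3 ← R3 + (3)·R1: [0, 26, 16]
R3 ← R3 − (52/11)·R2: [0, 0, -240/11]
3 nonzero rows, so rank(A) = 3.
A has 3 columns; by rank–nullity, nullity = 3 − 3 = 0.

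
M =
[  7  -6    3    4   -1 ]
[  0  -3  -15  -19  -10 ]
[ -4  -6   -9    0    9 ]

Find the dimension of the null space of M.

Row reduce to echelon form.
R3 ← R3 + (4/7)·R1: [0, -66/7, -51/7, 16/7, 59/7]
R3 ← R3 − (22/7)·R2: [0, 0, 279/7, 62, 279/7]
3 nonzero rows, so rank(M) = 3.
M has 5 columns; by rank–nullity, nullity = 5 − 3 = 2.

2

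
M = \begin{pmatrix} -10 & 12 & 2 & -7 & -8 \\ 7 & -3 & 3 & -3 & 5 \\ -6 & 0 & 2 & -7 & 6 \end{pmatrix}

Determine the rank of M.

3

Row reduce to echelon form.
R2 ← R2 + (7/10)·R1: [0, 27/5, 22/5, -79/10, -3/5]
R3 ← R3 − (3/5)·R1: [0, -36/5, 4/5, -14/5, 54/5]
R3 ← R3 + (4/3)·R2: [0, 0, 20/3, -40/3, 10]
Echelon form has 3 nonzero rows, so rank(M) = 3.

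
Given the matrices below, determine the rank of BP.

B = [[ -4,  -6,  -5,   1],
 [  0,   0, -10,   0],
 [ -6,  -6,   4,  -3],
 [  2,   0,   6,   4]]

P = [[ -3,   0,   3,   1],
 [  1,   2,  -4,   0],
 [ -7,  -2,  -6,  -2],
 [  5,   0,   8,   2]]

3

First compute BP:
[[ 46,  -2,  50,   8],
 [ 70,  20,  60,  20],
 [-31, -20, -42, -20],
 [-28, -12,   2,  -2]]
Now row reduce the product.
R2 ← R2 − (35/23)·R1: [0, 530/23, -370/23, 180/23]
R3 ← R3 + (31/46)·R1: [0, -491/23, -191/23, -336/23]
R4 ← R4 + (14/23)·R1: [0, -304/23, 746/23, 66/23]
R3 ← R3 + (491/530)·R2: [0, 0, -1230/53, -390/53]
R4 ← R4 + (152/265)·R2: [0, 0, 1230/53, 390/53]
R4 ← R4 + R3: [0, 0, 0, 0]
3 nonzero rows, so rank(BP) = 3.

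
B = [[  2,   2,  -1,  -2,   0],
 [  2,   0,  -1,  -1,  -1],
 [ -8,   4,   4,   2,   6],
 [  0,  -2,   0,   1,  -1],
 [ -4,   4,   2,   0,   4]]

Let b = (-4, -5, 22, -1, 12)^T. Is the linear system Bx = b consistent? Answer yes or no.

Row reduce the augmented matrix [B | b].
R2 ← R2 − R1: [0, -2, 0, 1, -1, -1]
R3 ← R3 + (4)·R1: [0, 12, 0, -6, 6, 6]
R5 ← R5 + (2)·R1: [0, 8, 0, -4, 4, 4]
R3 ← R3 + (6)·R2: [0, 0, 0, 0, 0, 0]
R4 ← R4 − R2: [0, 0, 0, 0, 0, 0]
R5 ← R5 + (4)·R2: [0, 0, 0, 0, 0, 0]
The echelon form has 2 nonzero rows, and every pivot lies in the first 5 columns, so rank(B) = rank([B|b]) = 2.
The system is consistent.

yes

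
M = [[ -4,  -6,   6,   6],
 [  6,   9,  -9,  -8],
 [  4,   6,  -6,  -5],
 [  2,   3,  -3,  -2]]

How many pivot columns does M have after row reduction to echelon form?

2

Row reduce to echelon form.
R2 ← R2 + (3/2)·R1: [0, 0, 0, 1]
R3 ← R3 + R1: [0, 0, 0, 1]
R4 ← R4 + (1/2)·R1: [0, 0, 0, 1]
R3 ← R3 − R2: [0, 0, 0, 0]
R4 ← R4 − R2: [0, 0, 0, 0]
Echelon form has 2 nonzero rows, so rank(M) = 2.
Each nonzero row contributes one pivot column: 2 pivot columns.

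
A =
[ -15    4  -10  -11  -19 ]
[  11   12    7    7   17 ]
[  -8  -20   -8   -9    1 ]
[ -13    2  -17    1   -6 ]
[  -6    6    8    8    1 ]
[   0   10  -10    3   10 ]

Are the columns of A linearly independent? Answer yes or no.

Row reduce A to echelon form.
R2 ← R2 + (11/15)·R1: [0, 224/15, -1/3, -16/15, 46/15]
R3 ← R3 − (8/15)·R1: [0, -332/15, -8/3, -47/15, 167/15]
R4 ← R4 − (13/15)·R1: [0, -22/15, -25/3, 158/15, 157/15]
R5 ← R5 − (2/5)·R1: [0, 22/5, 12, 62/5, 43/5]
R3 ← R3 + (83/56)·R2: [0, 0, -177/56, -33/7, 439/28]
R4 ← R4 + (11/112)·R2: [0, 0, -937/112, 73/7, 603/56]
R5 ← R5 − (33/112)·R2: [0, 0, 1355/112, 89/7, 431/56]
R6 ← R6 − (75/112)·R2: [0, 0, -1095/112, 26/7, 445/56]
R4 ← R4 − (937/354)·R3: [0, 0, 0, 2703/118, -10879/354]
R5 ← R5 + (1355/354)·R3: [0, 0, 0, -629/118, 23969/354]
R6 ← R6 − (365/118)·R3: [0, 0, 0, 2159/118, -4785/118]
R5 ← R5 + (37/159)·R4: [0, 0, 0, 0, 28886/477]
R6 ← R6 − (127/159)·R4: [0, 0, 0, 0, -7634/477]
R6 ← R6 + (347/1313)·R5: [0, 0, 0, 0, 0]
5 pivots among 5 columns.
Every column is a pivot column, so the columns are linearly independent.

yes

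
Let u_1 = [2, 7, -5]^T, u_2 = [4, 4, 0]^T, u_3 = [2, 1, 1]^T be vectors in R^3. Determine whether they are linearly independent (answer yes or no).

no

Form the matrix with these vectors as rows and row reduce.
R2 ← R2 − (2)·R1: [0, -10, 10]
R3 ← R3 − R1: [0, -6, 6]
R3 ← R3 − (3/5)·R2: [0, 0, 0]
2 nonzero rows, so the 3 vectors span a space of dimension 2.
Since 2 < 3, the vectors are linearly dependent.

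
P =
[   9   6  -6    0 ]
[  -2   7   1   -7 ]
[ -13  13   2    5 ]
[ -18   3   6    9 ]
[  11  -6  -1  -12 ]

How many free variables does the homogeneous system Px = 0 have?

Row reduce to echelon form.
R2 ← R2 + (2/9)·R1: [0, 25/3, -1/3, -7]
R3 ← R3 + (13/9)·R1: [0, 65/3, -20/3, 5]
R4 ← R4 + (2)·R1: [0, 15, -6, 9]
R5 ← R5 − (11/9)·R1: [0, -40/3, 19/3, -12]
R3 ← R3 − (13/5)·R2: [0, 0, -29/5, 116/5]
R4 ← R4 − (9/5)·R2: [0, 0, -27/5, 108/5]
R5 ← R5 + (8/5)·R2: [0, 0, 29/5, -116/5]
R4 ← R4 − (27/29)·R3: [0, 0, 0, 0]
R5 ← R5 + R3: [0, 0, 0, 0]
3 nonzero rows, so rank(P) = 3.
P has 4 columns; by rank–nullity, nullity = 4 − 3 = 1.

1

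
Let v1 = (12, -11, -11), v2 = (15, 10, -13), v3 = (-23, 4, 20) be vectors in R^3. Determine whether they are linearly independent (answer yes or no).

Form the matrix with these vectors as rows and row reduce.
R2 ← R2 − (5/4)·R1: [0, 95/4, 3/4]
R3 ← R3 + (23/12)·R1: [0, -205/12, -13/12]
R3 ← R3 + (41/57)·R2: [0, 0, -31/57]
3 nonzero rows, so the 3 vectors span a space of dimension 3.
Since 3 = 3, the vectors are linearly independent.

yes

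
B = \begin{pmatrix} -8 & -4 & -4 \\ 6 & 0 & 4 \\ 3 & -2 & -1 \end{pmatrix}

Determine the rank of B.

3

Row reduce to echelon form.
R2 ← R2 + (3/4)·R1: [0, -3, 1]
R3 ← R3 + (3/8)·R1: [0, -7/2, -5/2]
R3 ← R3 − (7/6)·R2: [0, 0, -11/3]
Echelon form has 3 nonzero rows, so rank(B) = 3.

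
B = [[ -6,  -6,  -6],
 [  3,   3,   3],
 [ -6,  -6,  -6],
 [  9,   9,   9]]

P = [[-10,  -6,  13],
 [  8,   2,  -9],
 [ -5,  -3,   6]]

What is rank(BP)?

First compute BP:
[[ 42,  42, -60],
 [-21, -21,  30],
 [ 42,  42, -60],
 [-63, -63,  90]]
Now row reduce the product.
R2 ← R2 + (1/2)·R1: [0, 0, 0]
R3 ← R3 − R1: [0, 0, 0]
R4 ← R4 + (3/2)·R1: [0, 0, 0]
1 nonzero row, so rank(BP) = 1.

1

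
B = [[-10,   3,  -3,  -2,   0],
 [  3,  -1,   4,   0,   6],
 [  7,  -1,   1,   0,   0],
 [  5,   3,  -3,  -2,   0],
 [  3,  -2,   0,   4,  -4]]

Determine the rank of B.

Row reduce to echelon form.
R2 ← R2 + (3/10)·R1: [0, -1/10, 31/10, -3/5, 6]
R3 ← R3 + (7/10)·R1: [0, 11/10, -11/10, -7/5, 0]
R4 ← R4 + (1/2)·R1: [0, 9/2, -9/2, -3, 0]
R5 ← R5 + (3/10)·R1: [0, -11/10, -9/10, 17/5, -4]
R3 ← R3 + (11)·R2: [0, 0, 33, -8, 66]
R4 ← R4 + (45)·R2: [0, 0, 135, -30, 270]
R5 ← R5 − (11)·R2: [0, 0, -35, 10, -70]
R4 ← R4 − (45/11)·R3: [0, 0, 0, 30/11, 0]
R5 ← R5 + (35/33)·R3: [0, 0, 0, 50/33, 0]
R5 ← R5 − (5/9)·R4: [0, 0, 0, 0, 0]
Echelon form has 4 nonzero rows, so rank(B) = 4.

4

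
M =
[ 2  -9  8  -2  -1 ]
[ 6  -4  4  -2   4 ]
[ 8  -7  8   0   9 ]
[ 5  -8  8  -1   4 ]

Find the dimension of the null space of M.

Row reduce to echelon form.
R2 ← R2 − (3)·R1: [0, 23, -20, 4, 7]
R3 ← R3 − (4)·R1: [0, 29, -24, 8, 13]
R4 ← R4 − (5/2)·R1: [0, 29/2, -12, 4, 13/2]
R3 ← R3 − (29/23)·R2: [0, 0, 28/23, 68/23, 96/23]
R4 ← R4 − (29/46)·R2: [0, 0, 14/23, 34/23, 48/23]
R4 ← R4 − (1/2)·R3: [0, 0, 0, 0, 0]
3 nonzero rows, so rank(M) = 3.
M has 5 columns; by rank–nullity, nullity = 5 − 3 = 2.

2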